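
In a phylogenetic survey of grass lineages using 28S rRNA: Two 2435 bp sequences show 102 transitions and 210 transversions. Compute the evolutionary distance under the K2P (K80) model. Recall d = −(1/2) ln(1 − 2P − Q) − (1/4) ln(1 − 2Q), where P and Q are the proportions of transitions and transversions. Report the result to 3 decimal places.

0.141

P = 102/2435 ≈ 0.041889 and Q = 210/2435 ≈ 0.086242.
Under the Kimura two-parameter model, d = −½ ln(1 − 2P − Q) − ¼ ln(1 − 2Q).
1 − 2P − Q = 0.82998, giving −½ ln(0.82998) = 0.093177.
1 − 2Q = 0.827516, giving −¼ ln(0.827516) = 0.047332.
d = 0.093177 + 0.047332 = 0.140509.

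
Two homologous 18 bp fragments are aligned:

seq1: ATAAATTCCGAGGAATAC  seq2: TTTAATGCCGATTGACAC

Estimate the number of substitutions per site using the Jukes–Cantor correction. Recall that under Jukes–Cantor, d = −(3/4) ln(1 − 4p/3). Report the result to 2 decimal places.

0.55

The sequences differ at 7 of 18 sites (1, 3, 7, 12, 13, 14, 16), so p = 7/18 ≈ 0.388889.
d = −(3/4) ln(1 − 4p/3) = −0.75 ln(1 − 0.518519) = −0.75 ln(0.481481)
  = −0.75 × (-0.730889) = 0.548167 substitutions/site.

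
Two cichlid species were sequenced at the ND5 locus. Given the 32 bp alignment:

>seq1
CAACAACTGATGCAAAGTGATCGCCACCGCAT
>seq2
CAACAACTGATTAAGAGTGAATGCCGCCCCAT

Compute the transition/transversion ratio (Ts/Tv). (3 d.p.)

Transitions are A↔G and C↔T; transversions are all other mismatches.
Transitions: 3. Transversions: 4.
R = 3/4 = 0.750.

0.750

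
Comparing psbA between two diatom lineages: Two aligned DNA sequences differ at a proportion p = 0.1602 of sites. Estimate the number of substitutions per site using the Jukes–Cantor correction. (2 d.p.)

d = −(3/4) ln(1 − 4p/3) = −0.75 ln(1 − 0.2136) = −0.75 ln(0.7864)
  = −0.75 × (-0.240290) = 0.180218 substitutions/site.

0.18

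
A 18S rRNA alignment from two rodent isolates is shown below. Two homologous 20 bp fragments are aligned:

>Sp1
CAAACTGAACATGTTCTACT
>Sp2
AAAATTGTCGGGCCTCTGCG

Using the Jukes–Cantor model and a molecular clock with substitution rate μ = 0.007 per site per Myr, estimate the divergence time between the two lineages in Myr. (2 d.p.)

70.81

The sequences differ at 11 of 20 sites, so p = 11/20 = 0.55.
d = −(3/4) ln(1 − 4p/3) = −0.75 ln(1 − 0.733333) = −0.75 ln(0.266667)
  = −0.75 × (-1.321755) = 0.991316 substitutions/site.
Under a molecular clock d = 2μt, so t = d/(2μ) = 0.991316 / (2 × 0.007) = 70.81 Myr.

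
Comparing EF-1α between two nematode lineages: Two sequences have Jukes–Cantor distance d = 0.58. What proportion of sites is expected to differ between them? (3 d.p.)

0.404

p = (3/4)(1 − e^(−4d/3)) = 0.75 × (1 − e^(-0.773333)) = 0.75 × (1 − 0.461472) = 0.403896.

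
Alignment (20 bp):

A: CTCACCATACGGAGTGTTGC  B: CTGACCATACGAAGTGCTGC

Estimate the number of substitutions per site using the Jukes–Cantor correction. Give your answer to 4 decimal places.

The sequences differ at 3 of 20 sites (3, 12, 17), so p = 3/20 = 0.15.
d = −(3/4) ln(1 − 4p/3) = −0.75 ln(1 − 0.2) = −0.75 ln(0.8)
  = −0.75 × (-0.223144) = 0.167358 substitutions/site.

0.1674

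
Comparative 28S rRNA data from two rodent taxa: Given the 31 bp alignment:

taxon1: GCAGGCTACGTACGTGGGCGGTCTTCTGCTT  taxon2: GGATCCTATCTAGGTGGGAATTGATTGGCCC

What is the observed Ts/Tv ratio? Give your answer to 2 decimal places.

0.50

Transitions are A↔G and C↔T; transversions are all other mismatches.
Transitions: 5. Transversions: 10.
R = 5/10 = 0.50.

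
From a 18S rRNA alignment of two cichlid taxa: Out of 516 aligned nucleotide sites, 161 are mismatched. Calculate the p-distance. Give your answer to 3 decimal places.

p = 161/516 = 0.312015… ≈ 0.312 (to 3 d.p.).

0.312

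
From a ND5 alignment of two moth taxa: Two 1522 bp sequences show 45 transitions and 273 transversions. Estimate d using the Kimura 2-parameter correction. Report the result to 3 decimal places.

P = 45/1522 ≈ 0.029566 and Q = 273/1522 ≈ 0.179369.
Under the Kimura two-parameter model, d = −½ ln(1 − 2P − Q) − ¼ ln(1 − 2Q).
1 − 2P − Q = 0.761499, giving −½ ln(0.761499) = 0.136233.
1 − 2Q = 0.641262, giving −¼ ln(0.641262) = 0.111079.
d = 0.136233 + 0.111079 = 0.247312.

0.247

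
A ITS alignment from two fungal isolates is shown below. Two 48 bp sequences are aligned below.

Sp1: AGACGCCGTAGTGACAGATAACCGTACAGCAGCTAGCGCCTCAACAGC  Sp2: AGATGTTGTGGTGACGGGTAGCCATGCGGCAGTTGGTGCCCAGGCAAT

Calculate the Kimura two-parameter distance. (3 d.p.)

0.747

Of 48 sites, 18 differences are transitions and 1 are transversions, so P = 18/48 = 0.375 and Q = 1/48 ≈ 0.020833.
Under the Kimura two-parameter model, d = −½ ln(1 − 2P − Q) − ¼ ln(1 − 2Q).
1 − 2P − Q = 0.229167, giving −½ ln(0.229167) = 0.736652.
1 − 2Q = 0.958334, giving −¼ ln(0.958334) = 0.010640.
d = 0.736652 + 0.010640 = 0.747292.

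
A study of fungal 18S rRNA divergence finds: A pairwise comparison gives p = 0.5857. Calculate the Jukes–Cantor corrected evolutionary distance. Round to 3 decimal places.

d = −(3/4) ln(1 − 4p/3) = −0.75 ln(1 − 0.780933) = −0.75 ln(0.219067)
  = −0.75 × (-1.518378) = 1.138784 substitutions/site.

1.139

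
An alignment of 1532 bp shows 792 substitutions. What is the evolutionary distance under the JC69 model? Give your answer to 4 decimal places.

p = 792/1532 ≈ 0.516971.
d = −(3/4) ln(1 − 4p/3) = −0.75 ln(1 − 0.689295) = −0.75 ln(0.310705)
  = −0.75 × (-1.168911) = 0.876683 substitutions/site.

0.8767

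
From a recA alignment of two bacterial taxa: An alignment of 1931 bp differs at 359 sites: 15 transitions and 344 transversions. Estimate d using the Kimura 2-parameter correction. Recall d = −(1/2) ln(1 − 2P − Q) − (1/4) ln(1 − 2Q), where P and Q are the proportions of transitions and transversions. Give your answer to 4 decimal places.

P = 15/1931 ≈ 0.007768 and Q = 344/1931 ≈ 0.178146.
Under the Kimura two-parameter model, d = −½ ln(1 − 2P − Q) − ¼ ln(1 − 2Q).
1 − 2P − Q = 0.806318, giving −½ ln(0.806318) = 0.107639.
1 − 2Q = 0.643708, giving −¼ ln(0.643708) = 0.110128.
d = 0.107639 + 0.110128 = 0.217767.

0.2178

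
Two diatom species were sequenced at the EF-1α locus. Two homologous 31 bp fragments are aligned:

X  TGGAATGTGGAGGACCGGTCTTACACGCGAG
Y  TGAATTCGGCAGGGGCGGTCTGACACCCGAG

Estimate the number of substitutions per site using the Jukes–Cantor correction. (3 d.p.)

The sequences differ at 9 of 31 sites (3, 5, 7, 8, 10, 14, 15, 22, 27), so p = 9/31 ≈ 0.290323.
d = −(3/4) ln(1 − 4p/3) = −0.75 ln(1 − 0.387097) = −0.75 ln(0.612903)
  = −0.75 × (-0.489549) = 0.367162 substitutions/site.

0.367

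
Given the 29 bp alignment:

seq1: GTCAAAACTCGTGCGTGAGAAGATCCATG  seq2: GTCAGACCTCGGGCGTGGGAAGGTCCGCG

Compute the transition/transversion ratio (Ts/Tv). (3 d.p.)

Transitions are A↔G and C↔T; transversions are all other mismatches.
Transitions: 5. Transversions: 2.
R = 5/2 = 2.500.

2.500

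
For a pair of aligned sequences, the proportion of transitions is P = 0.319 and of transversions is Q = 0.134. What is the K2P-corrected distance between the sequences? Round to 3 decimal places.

0.817

Under the Kimura two-parameter model, d = −½ ln(1 − 2P − Q) − ¼ ln(1 − 2Q).
1 − 2P − Q = 0.228, giving −½ ln(0.228) = 0.739205.
1 − 2Q = 0.732, giving −¼ ln(0.732) = 0.077994.
d = 0.739205 + 0.077994 = 0.817199.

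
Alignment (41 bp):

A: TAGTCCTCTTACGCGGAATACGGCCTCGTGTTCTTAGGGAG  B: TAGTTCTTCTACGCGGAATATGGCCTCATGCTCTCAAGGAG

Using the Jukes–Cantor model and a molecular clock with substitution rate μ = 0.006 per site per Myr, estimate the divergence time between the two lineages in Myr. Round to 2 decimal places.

The sequences differ at 8 of 41 sites (5, 8, 9, 21, 28, 31, 35, 37), so p = 8/41 ≈ 0.195122.
d = −(3/4) ln(1 − 4p/3) = −0.75 ln(1 − 0.260163) = −0.75 ln(0.739837)
  = −0.75 × (-0.301325) = 0.225994 substitutions/site.
Under a molecular clock d = 2μt, so t = d/(2μ) = 0.225994 / (2 × 0.006) = 18.83 Myr.

18.83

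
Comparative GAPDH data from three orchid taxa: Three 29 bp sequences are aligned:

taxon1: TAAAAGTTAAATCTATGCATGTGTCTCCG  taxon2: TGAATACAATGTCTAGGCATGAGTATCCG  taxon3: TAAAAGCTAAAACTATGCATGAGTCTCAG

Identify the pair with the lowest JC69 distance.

taxon1 and taxon3

taxon1–taxon2: 10/29 differ, p = 0.345, d = 0.462.
taxon1–taxon3: 4/29 differ, p = 0.138, d = 0.152.
taxon2–taxon3: 10/29 differ, p = 0.345, d = 0.462.
The smallest distance is between taxon1 and taxon3.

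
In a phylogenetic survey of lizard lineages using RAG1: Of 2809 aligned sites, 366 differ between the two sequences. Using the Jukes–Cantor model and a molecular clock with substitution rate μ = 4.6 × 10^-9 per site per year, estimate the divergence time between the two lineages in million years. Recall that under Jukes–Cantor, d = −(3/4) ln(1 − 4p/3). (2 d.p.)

15.56

p = 366/2809 ≈ 0.130295.
d = −(3/4) ln(1 − 4p/3) = −0.75 ln(1 − 0.173727) = −0.75 ln(0.826273)
  = −0.75 × (-0.190830) = 0.143123 substitutions/site.
Under a molecular clock d = 2μt, so t = d/(2μ) = 0.143123 / (2 × 4.6 × 10^-9) = 15.56 million years.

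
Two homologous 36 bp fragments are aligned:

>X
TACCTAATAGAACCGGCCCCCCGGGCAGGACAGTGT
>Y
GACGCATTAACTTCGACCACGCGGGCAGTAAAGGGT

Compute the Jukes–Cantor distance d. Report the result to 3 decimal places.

The sequences differ at 14 of 36 sites, so p = 14/36 ≈ 0.388889.
d = −(3/4) ln(1 − 4p/3) = −0.75 ln(1 − 0.518519) = −0.75 ln(0.481481)
  = −0.75 × (-0.730889) = 0.548167 substitutions/site.

0.548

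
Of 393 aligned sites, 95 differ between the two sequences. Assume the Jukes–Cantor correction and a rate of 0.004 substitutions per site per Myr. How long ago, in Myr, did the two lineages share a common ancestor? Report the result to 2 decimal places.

36.47

p = 95/393 ≈ 0.24173.
d = −(3/4) ln(1 − 4p/3) = −0.75 ln(1 − 0.322307) = −0.75 ln(0.677693)
  = −0.75 × (-0.389061) = 0.291796 substitutions/site.
Under a molecular clock d = 2μt, so t = d/(2μ) = 0.291796 / (2 × 0.004) = 36.47 Myr.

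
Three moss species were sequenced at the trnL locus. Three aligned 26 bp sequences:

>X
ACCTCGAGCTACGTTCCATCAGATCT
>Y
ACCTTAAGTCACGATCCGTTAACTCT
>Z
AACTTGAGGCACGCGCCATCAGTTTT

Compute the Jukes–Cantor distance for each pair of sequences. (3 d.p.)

d(X,Y) = 0.464, d(X,Z) = 0.396, d(Y,Z) = 0.539

X–Y: 9/26 sites differ → p ≈ 0.346154, d = −0.75 ln(1 − 0.461539) = 0.464280 ≈ 0.464.
X–Z: 8/26 sites differ → p ≈ 0.307692, d = −0.75 ln(1 − 0.410256) = 0.396050 ≈ 0.396.
Y–Z: 10/26 sites differ → p ≈ 0.384615, d = −0.75 ln(1 − 0.51282) = 0.539341 ≈ 0.539.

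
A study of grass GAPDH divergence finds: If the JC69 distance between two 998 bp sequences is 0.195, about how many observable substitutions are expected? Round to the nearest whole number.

Invert JC69: p = (3/4)(1 − e^(−4d/3)) = 0.75 × (1 − e^(-0.26)) = 0.75 × (1 − 0.771052) = 0.171711.
Expected differing sites = pL ≈ 0.171711 × 998 = 171.367578 ≈ 171.

171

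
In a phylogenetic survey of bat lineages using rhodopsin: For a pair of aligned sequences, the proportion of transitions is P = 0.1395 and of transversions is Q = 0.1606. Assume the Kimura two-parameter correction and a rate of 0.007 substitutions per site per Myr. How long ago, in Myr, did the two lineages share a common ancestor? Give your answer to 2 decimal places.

Under the Kimura two-parameter model, d = −½ ln(1 − 2P − Q) − ¼ ln(1 − 2Q).
1 − 2P − Q = 0.5604, giving −½ ln(0.5604) = 0.289552.
1 − 2Q = 0.6788, giving −¼ ln(0.6788) = 0.096857.
d = 0.289552 + 0.096857 = 0.386409.
Under a molecular clock d = 2μt, so t = d/(2μ) = 0.386409 / (2 × 0.007) = 27.60 Myr.

27.60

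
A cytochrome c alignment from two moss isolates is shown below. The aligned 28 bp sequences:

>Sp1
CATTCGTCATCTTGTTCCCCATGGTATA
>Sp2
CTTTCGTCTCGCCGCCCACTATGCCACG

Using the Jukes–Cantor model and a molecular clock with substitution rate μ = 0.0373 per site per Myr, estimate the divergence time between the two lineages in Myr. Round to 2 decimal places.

11.05

The sequences differ at 14 of 28 sites, so p = 14/28 = 0.5.
d = −(3/4) ln(1 − 4p/3) = −0.75 ln(1 − 0.666667) = −0.75 ln(0.333333)
  = −0.75 × (-1.098613) = 0.823960 substitutions/site.
Under a molecular clock d = 2μt, so t = d/(2μ) = 0.823960 / (2 × 0.0373) = 11.05 Myr.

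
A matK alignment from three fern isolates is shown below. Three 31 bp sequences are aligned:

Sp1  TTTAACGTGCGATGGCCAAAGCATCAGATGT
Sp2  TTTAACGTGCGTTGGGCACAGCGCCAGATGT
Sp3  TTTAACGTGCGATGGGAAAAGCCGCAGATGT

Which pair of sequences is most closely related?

Sp1 and Sp3

Sp1–Sp2: 5/31 differ, p = 0.161, d = 0.182.
Sp1–Sp3: 4/31 differ, p = 0.129, d = 0.142.
Sp2–Sp3: 5/31 differ, p = 0.161, d = 0.182.
The smallest distance is between Sp1 and Sp3.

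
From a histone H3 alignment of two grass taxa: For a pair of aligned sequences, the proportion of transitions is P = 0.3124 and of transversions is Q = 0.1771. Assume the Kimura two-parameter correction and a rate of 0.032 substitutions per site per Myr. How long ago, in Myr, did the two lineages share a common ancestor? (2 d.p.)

Under the Kimura two-parameter model, d = −½ ln(1 − 2P − Q) − ¼ ln(1 − 2Q).
1 − 2P − Q = 0.1981, giving −½ ln(0.1981) = 0.809492.
1 − 2Q = 0.6458, giving −¼ ln(0.6458) = 0.109316.
d = 0.809492 + 0.109316 = 0.918808.
Under a molecular clock d = 2μt, so t = d/(2μ) = 0.918808 / (2 × 0.032) = 14.36 Myr.

14.36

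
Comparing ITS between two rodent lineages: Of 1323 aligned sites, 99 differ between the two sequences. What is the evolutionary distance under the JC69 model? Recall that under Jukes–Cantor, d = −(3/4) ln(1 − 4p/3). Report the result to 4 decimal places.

p = 99/1323 ≈ 0.07483.
d = −(3/4) ln(1 − 4p/3) = −0.75 ln(1 − 0.099773) = −0.75 ln(0.900227)
  = −0.75 × (-0.105108) = 0.078831 substitutions/site.

0.0788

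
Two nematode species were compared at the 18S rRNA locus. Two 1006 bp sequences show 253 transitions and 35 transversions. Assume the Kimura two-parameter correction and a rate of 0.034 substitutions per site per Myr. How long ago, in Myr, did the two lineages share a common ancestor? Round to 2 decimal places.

5.94

P = 253/1006 ≈ 0.251491 and Q = 35/1006 ≈ 0.034791.
Under the Kimura two-parameter model, d = −½ ln(1 − 2P − Q) − ¼ ln(1 − 2Q).
1 − 2P − Q = 0.462227, giving −½ ln(0.462227) = 0.385850.
1 − 2Q = 0.930418, giving −¼ ln(0.930418) = 0.018030.
d = 0.385850 + 0.018030 = 0.403880.
Under a molecular clock d = 2μt, so t = d/(2μ) = 0.403880 / (2 × 0.034) = 5.94 Myr.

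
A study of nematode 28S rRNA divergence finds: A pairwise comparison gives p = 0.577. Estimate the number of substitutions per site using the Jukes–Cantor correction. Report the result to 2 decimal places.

d = −(3/4) ln(1 − 4p/3) = −0.75 ln(1 − 0.769333) = −0.75 ln(0.230667)
  = −0.75 × (-1.466780) = 1.100085 substitutions/site.

1.10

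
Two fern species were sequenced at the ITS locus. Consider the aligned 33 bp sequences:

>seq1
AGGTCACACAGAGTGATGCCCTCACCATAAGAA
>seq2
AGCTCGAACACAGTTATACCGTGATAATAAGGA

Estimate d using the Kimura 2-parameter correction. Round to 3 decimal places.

0.441

Of 33 sites, 4 differences are transitions and 7 are transversions, so P = 4/33 ≈ 0.121212 and Q = 7/33 ≈ 0.212121.
Under the Kimura two-parameter model, d = −½ ln(1 − 2P − Q) − ¼ ln(1 − 2Q).
1 − 2P − Q = 0.545455, giving −½ ln(0.545455) = 0.303067.
1 − 2Q = 0.575758, giving −¼ ln(0.575758) = 0.138017.
d = 0.303067 + 0.138017 = 0.441084.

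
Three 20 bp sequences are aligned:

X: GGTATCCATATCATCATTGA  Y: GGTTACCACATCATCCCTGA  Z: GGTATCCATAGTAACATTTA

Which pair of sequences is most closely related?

X–Y: 5/20 differ, p = 0.250, d = 0.304.
X–Z: 4/20 differ, p = 0.200, d = 0.233.
Y–Z: 9/20 differ, p = 0.450, d = 0.687.
The smallest distance is between X and Z.

X and Z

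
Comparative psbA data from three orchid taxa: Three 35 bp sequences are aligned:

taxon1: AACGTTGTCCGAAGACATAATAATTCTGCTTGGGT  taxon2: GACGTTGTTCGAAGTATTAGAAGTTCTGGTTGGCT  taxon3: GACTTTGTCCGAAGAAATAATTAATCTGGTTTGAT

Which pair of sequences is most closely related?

taxon1–taxon2: 10/35 differ, p = 0.286, d = 0.360.
taxon1–taxon3: 8/35 differ, p = 0.229, d = 0.273.
taxon2–taxon3: 11/35 differ, p = 0.314, d = 0.407.
The smallest distance is between taxon1 and taxon3.

taxon1 and taxon3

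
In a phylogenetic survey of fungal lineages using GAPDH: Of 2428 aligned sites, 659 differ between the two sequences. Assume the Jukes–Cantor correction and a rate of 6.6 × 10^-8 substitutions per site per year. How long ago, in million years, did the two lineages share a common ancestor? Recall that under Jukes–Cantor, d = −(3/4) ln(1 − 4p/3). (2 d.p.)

p = 659/2428 ≈ 0.271417.
d = −(3/4) ln(1 − 4p/3) = −0.75 ln(1 − 0.361889) = −0.75 ln(0.638111)
  = −0.75 × (-0.449243) = 0.336932 substitutions/site.
Under a molecular clock d = 2μt, so t = d/(2μ) = 0.336932 / (2 × 6.6 × 10^-8) = 2.55 million years.

2.55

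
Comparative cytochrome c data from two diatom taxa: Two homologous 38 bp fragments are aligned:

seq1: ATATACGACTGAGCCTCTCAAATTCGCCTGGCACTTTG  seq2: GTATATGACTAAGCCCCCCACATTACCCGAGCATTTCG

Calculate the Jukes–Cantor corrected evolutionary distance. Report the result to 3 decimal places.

The sequences differ at 12 of 38 sites, so p = 12/38 ≈ 0.315789.
d = −(3/4) ln(1 − 4p/3) = −0.75 ln(1 − 0.421052) = −0.75 ln(0.578948)
  = −0.75 × (-0.546543) = 0.409907 substitutions/site.

0.410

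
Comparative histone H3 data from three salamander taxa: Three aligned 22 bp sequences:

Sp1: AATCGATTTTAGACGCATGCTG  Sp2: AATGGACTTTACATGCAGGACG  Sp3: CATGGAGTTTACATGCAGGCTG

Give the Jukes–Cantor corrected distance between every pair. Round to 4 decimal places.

Sp1–Sp2: 7/22 sites differ → p ≈ 0.318182, d = −0.75 ln(1 − 0.424243) = 0.414052 ≈ 0.4141.
Sp1–Sp3: 6/22 sites differ → p ≈ 0.272727, d = −0.75 ln(1 − 0.363636) = 0.338988 ≈ 0.3390.
Sp2–Sp3: 4/22 sites differ → p ≈ 0.181818, d = −0.75 ln(1 − 0.242424) = 0.208224 ≈ 0.2082.

d(Sp1,Sp2) = 0.4141, d(Sp1,Sp3) = 0.3390, d(Sp2,Sp3) = 0.2082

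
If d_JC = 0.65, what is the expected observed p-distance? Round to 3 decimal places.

p = (3/4)(1 − e^(−4d/3)) = 0.75 × (1 − e^(-0.866667)) = 0.75 × (1 − 0.420350) = 0.434738.

0.435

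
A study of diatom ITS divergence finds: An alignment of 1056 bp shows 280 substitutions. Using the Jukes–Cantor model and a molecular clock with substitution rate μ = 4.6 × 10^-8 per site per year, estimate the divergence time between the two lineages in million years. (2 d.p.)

p = 280/1056 ≈ 0.265152.
d = −(3/4) ln(1 − 4p/3) = −0.75 ln(1 − 0.353536) = −0.75 ln(0.646464)
  = −0.75 × (-0.436238) = 0.327179 substitutions/site.
Under a molecular clock d = 2μt, so t = d/(2μ) = 0.327179 / (2 × 4.6 × 10^-8) = 3.56 million years.

3.56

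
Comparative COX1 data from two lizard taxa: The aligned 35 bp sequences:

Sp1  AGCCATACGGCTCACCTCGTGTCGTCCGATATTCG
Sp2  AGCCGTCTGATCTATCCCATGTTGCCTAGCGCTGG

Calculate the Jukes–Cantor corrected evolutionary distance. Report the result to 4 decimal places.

The sequences differ at 19 of 35 sites, so p = 19/35 ≈ 0.542857.
d = −(3/4) ln(1 − 4p/3) = −0.75 ln(1 − 0.723809) = −0.75 ln(0.276191)
  = −0.75 × (-1.286663) = 0.964997 substitutions/site.

0.9650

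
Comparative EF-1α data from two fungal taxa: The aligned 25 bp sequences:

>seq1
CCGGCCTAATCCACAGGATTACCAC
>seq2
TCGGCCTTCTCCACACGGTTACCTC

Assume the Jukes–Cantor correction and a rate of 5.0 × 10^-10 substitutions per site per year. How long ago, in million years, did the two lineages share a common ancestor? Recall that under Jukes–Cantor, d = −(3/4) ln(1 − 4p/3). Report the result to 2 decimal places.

289.25

The sequences differ at 6 of 25 sites (1, 8, 9, 16, 18, 24), so p = 6/25 = 0.24.
d = −(3/4) ln(1 − 4p/3) = −0.75 ln(1 − 0.32) = −0.75 ln(0.68)
  = −0.75 × (-0.385662) = 0.289247 substitutions/site.
Under a molecular clock d = 2μt, so t = d/(2μ) = 0.289247 / (2 × 5.0 × 10^-10) = 289.25 million years.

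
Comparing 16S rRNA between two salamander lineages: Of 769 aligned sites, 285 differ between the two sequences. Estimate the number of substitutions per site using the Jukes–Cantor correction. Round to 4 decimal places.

p = 285/769 ≈ 0.370611.
d = −(3/4) ln(1 − 4p/3) = −0.75 ln(1 − 0.494148) = −0.75 ln(0.505852)
  = −0.75 × (-0.681511) = 0.511133 substitutions/site.

0.5111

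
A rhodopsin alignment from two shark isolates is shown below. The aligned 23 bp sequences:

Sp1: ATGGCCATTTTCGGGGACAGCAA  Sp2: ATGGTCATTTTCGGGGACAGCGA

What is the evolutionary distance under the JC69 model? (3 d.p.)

0.092

The sequences differ at 2 of 23 sites (5, 22), so p = 2/23 ≈ 0.086957.
d = −(3/4) ln(1 − 4p/3) = −0.75 ln(1 − 0.115943) = −0.75 ln(0.884057)
  = −0.75 × (-0.123234) = 0.092426 substitutions/site.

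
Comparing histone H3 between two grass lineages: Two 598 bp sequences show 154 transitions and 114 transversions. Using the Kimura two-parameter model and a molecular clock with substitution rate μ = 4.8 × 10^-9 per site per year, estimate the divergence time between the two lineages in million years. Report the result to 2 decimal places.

76.21

P = 154/598 ≈ 0.257525 and Q = 114/598 ≈ 0.190635.
Under the Kimura two-parameter model, d = −½ ln(1 − 2P − Q) − ¼ ln(1 − 2Q).
1 − 2P − Q = 0.294315, giving −½ ln(0.294315) = 0.611552.
1 − 2Q = 0.61873, giving −¼ ln(0.61873) = 0.120022.
d = 0.611552 + 0.120022 = 0.731574.
Under a molecular clock d = 2μt, so t = d/(2μ) = 0.731574 / (2 × 4.8 × 10^-9) = 76.21 million years.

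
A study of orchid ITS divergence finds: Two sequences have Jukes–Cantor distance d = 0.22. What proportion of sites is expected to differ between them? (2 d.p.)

0.19

p = (3/4)(1 − e^(−4d/3)) = 0.75 × (1 − e^(-0.293333)) = 0.75 × (1 − 0.745774) = 0.190670.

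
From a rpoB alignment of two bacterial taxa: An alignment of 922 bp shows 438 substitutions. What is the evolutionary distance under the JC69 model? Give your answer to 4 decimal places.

0.7526

p = 438/922 ≈ 0.475054.
d = −(3/4) ln(1 − 4p/3) = −0.75 ln(1 − 0.633405) = −0.75 ln(0.366595)
  = −0.75 × (-1.003498) = 0.752624 substitutions/site.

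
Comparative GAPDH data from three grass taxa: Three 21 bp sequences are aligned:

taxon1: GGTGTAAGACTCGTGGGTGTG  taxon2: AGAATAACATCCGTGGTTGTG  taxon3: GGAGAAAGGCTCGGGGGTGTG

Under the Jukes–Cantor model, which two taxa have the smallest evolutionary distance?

taxon1 and taxon3

taxon1–taxon2: 7/21 differ, p = 0.333, d = 0.441.
taxon1–taxon3: 4/21 differ, p = 0.190, d = 0.220.
taxon2–taxon3: 9/21 differ, p = 0.429, d = 0.635.
The smallest distance is between taxon1 and taxon3.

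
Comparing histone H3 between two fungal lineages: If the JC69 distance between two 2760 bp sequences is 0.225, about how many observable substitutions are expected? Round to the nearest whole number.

Invert JC69: p = (3/4)(1 − e^(−4d/3)) = 0.75 × (1 − e^(-0.3)) = 0.75 × (1 − 0.740818) = 0.194387.
Expected differing sites = pL ≈ 0.194387 × 2760 = 536.50812 ≈ 537.

537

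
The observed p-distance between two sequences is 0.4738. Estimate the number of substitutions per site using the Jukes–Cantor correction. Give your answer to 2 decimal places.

0.75

d = −(3/4) ln(1 − 4p/3) = −0.75 ln(1 − 0.631733) = −0.75 ln(0.368267)
  = −0.75 × (-0.998947) = 0.749210 substitutions/site.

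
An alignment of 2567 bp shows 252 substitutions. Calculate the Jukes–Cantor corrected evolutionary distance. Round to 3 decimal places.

0.105

p = 252/2567 ≈ 0.098169.
d = −(3/4) ln(1 − 4p/3) = −0.75 ln(1 − 0.130892) = −0.75 ln(0.869108)
  = −0.75 × (-0.140288) = 0.105216 substitutions/site.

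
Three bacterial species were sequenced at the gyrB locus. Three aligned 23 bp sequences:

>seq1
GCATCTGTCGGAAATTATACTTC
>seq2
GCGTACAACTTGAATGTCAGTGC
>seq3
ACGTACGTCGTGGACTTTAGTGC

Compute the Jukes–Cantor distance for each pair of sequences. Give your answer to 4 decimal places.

seq1–seq2: 13/23 sites differ → p ≈ 0.565217, d = −0.75 ln(1 − 0.753623) = 1.050669 ≈ 1.0507.
seq1–seq3: 11/23 sites differ → p ≈ 0.478261, d = −0.75 ln(1 − 0.637681) = 0.761423 ≈ 0.7614.
seq2–seq3: 8/23 sites differ → p ≈ 0.347826, d = −0.75 ln(1 − 0.463768) = 0.467391 ≈ 0.4674.

d(seq1,seq2) = 1.0507, d(seq1,seq3) = 0.7614, d(seq2,seq3) = 0.4674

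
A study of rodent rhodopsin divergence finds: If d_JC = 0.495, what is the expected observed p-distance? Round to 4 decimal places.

0.3624

p = (3/4)(1 − e^(−4d/3)) = 0.75 × (1 − e^(-0.66)) = 0.75 × (1 − 0.516851) = 0.362362.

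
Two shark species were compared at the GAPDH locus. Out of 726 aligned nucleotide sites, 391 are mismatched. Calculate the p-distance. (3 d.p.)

p = 391/726 = 0.538567… ≈ 0.539 (to 3 d.p.).

0.539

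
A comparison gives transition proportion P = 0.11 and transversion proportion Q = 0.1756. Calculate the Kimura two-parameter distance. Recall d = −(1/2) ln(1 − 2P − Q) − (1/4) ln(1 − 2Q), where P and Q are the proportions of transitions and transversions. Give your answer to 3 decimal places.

Under the Kimura two-parameter model, d = −½ ln(1 − 2P − Q) − ¼ ln(1 − 2Q).
1 − 2P − Q = 0.6044, giving −½ ln(0.6044) = 0.251760.
1 − 2Q = 0.6488, giving −¼ ln(0.6488) = 0.108158.
d = 0.251760 + 0.108158 = 0.359918.

0.360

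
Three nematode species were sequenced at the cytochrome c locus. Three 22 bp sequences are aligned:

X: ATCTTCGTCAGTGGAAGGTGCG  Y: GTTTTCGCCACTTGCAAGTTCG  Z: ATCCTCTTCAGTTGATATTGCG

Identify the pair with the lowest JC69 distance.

X and Z

X–Y: 8/22 differ, p = 0.364, d = 0.497.
X–Z: 6/22 differ, p = 0.273, d = 0.339.
Y–Z: 10/22 differ, p = 0.455, d = 0.699.
The smallest distance is between X and Z.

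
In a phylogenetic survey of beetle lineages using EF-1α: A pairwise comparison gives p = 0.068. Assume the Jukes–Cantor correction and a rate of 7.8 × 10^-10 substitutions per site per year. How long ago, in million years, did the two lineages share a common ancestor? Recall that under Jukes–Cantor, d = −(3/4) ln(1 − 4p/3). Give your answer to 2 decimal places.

d = −(3/4) ln(1 − 4p/3) = −0.75 ln(1 − 0.090667) = −0.75 ln(0.909333)
  = −0.75 × (-0.095044) = 0.071283 substitutions/site.
Under a molecular clock d = 2μt, so t = d/(2μ) = 0.071283 / (2 × 7.8 × 10^-10) = 45.69 million years.

45.69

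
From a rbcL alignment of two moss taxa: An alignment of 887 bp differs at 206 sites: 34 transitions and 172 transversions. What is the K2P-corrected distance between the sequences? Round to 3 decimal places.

P = 34/887 ≈ 0.038331 and Q = 172/887 ≈ 0.193912.
Under the Kimura two-parameter model, d = −½ ln(1 − 2P − Q) − ¼ ln(1 − 2Q).
1 − 2P − Q = 0.729426, giving −½ ln(0.729426) = 0.157749.
1 − 2Q = 0.612176, giving −¼ ln(0.612176) = 0.122684.
d = 0.157749 + 0.122684 = 0.280433.

0.280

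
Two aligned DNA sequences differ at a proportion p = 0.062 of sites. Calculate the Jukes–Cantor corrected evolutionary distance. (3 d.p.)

0.065

d = −(3/4) ln(1 − 4p/3) = −0.75 ln(1 − 0.082667) = −0.75 ln(0.917333)
  = −0.75 × (-0.086285) = 0.064714 substitutions/site.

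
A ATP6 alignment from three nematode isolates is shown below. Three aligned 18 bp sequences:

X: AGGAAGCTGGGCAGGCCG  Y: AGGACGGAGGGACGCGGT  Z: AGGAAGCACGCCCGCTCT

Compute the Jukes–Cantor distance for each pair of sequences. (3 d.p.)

X–Y: 9/18 sites differ → p = 0.5, d = −0.75 ln(1 − 0.666667) = 0.823960 ≈ 0.824.
X–Z: 7/18 sites differ → p ≈ 0.388889, d = −0.75 ln(1 − 0.518519) = 0.548166 ≈ 0.548.
Y–Z: 7/18 sites differ → p ≈ 0.388889, d = −0.75 ln(1 − 0.518519) = 0.548166 ≈ 0.548.

d(X,Y) = 0.824, d(X,Z) = 0.548, d(Y,Z) = 0.548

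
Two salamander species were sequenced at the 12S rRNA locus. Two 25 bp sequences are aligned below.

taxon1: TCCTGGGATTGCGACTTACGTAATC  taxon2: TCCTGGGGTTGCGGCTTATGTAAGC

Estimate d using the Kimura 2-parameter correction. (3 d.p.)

0.185

Of 25 sites, 3 differences are transitions and 1 are transversions, so P = 3/25 = 0.12 and Q = 1/25 = 0.04.
Under the Kimura two-parameter model, d = −½ ln(1 − 2P − Q) − ¼ ln(1 − 2Q).
1 − 2P − Q = 0.72, giving −½ ln(0.72) = 0.164252.
1 − 2Q = 0.92, giving −¼ ln(0.92) = 0.020845.
d = 0.164252 + 0.020845 = 0.185097.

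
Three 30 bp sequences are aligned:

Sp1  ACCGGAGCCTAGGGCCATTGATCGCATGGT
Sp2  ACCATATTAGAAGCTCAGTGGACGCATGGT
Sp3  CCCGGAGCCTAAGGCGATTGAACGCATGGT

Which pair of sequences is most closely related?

Sp1 and Sp3

Sp1–Sp2: 12/30 differ, p = 0.400, d = 0.572.
Sp1–Sp3: 4/30 differ, p = 0.133, d = 0.147.
Sp2–Sp3: 12/30 differ, p = 0.400, d = 0.572.
The smallest distance is between Sp1 and Sp3.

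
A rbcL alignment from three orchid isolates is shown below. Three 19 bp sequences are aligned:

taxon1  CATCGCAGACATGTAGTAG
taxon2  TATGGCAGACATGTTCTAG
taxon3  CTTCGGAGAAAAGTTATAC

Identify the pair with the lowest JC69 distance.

taxon1 and taxon2

taxon1–taxon2: 4/19 differ, p = 0.211, d = 0.247.
taxon1–taxon3: 7/19 differ, p = 0.368, d = 0.507.
taxon2–taxon3: 8/19 differ, p = 0.421, d = 0.618.
The smallest distance is between taxon1 and taxon2.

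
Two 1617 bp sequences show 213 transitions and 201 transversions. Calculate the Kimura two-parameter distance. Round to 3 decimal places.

P = 213/1617 ≈ 0.131725 and Q = 201/1617 ≈ 0.124304.
Under the Kimura two-parameter model, d = −½ ln(1 − 2P − Q) − ¼ ln(1 − 2Q).
1 − 2P − Q = 0.612246, giving −½ ln(0.612246) = 0.245311.
1 − 2Q = 0.751392, giving −¼ ln(0.751392) = 0.071457.
d = 0.245311 + 0.071457 = 0.316768.

0.317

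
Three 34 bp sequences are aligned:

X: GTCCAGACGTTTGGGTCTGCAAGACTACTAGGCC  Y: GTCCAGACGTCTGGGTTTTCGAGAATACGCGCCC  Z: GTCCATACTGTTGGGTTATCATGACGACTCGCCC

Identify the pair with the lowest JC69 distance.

X and Y

X–Y: 8/34 differ, p = 0.235, d = 0.282.
X–Z: 10/34 differ, p = 0.294, d = 0.373.
Y–Z: 10/34 differ, p = 0.294, d = 0.373.
The smallest distance is between X and Y.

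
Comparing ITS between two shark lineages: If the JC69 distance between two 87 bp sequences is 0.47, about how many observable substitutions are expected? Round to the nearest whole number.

Invert JC69: p = (3/4)(1 − e^(−4d/3)) = 0.75 × (1 − e^(-0.626667)) = 0.75 × (1 − 0.534370) = 0.349223.
Expected differing sites = pL ≈ 0.349223 × 87 = 30.382401 ≈ 30.

30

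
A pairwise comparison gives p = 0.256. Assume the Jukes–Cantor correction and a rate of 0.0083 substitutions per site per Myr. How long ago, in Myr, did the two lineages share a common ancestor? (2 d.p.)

d = −(3/4) ln(1 − 4p/3) = −0.75 ln(1 − 0.341333) = −0.75 ln(0.658667)
  = −0.75 × (-0.417537) = 0.313153 substitutions/site.
Under a molecular clock d = 2μt, so t = d/(2μ) = 0.313153 / (2 × 0.0083) = 18.86 Myr.

18.86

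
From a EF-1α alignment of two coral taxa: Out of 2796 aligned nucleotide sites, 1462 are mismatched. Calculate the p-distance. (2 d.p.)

0.52

p = 1462/2796 = 0.522889… ≈ 0.52 (to 2 d.p.).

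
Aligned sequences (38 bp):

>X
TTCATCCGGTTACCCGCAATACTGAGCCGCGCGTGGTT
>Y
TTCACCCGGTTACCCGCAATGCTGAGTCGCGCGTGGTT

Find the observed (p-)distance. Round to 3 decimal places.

The sequences differ at 3 of 38 positions (sites 5, 21, 27).
p = 3/38 = 0.078947… ≈ 0.079 (to 3 d.p.).

0.079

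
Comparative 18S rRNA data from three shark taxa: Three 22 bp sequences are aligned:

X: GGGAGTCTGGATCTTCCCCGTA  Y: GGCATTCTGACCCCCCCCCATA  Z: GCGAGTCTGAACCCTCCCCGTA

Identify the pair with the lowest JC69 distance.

X–Y: 8/22 differ, p = 0.364, d = 0.497.
X–Z: 4/22 differ, p = 0.182, d = 0.208.
Y–Z: 6/22 differ, p = 0.273, d = 0.339.
The smallest distance is between X and Z.

X and Z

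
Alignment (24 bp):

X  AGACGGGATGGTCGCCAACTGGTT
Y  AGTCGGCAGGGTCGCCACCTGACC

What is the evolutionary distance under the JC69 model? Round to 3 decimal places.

The sequences differ at 7 of 24 sites (3, 7, 9, 18, 22, 23, 24), so p = 7/24 ≈ 0.291667.
d = −(3/4) ln(1 − 4p/3) = −0.75 ln(1 − 0.388889) = −0.75 ln(0.611111)
  = −0.75 × (-0.492477) = 0.369358 substitutions/site.

0.369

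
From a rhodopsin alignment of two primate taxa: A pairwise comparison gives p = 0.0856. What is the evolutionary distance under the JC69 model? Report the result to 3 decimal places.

d = −(3/4) ln(1 − 4p/3) = −0.75 ln(1 − 0.114133) = −0.75 ln(0.885867)
  = −0.75 × (-0.121188) = 0.090891 substitutions/site.

0.091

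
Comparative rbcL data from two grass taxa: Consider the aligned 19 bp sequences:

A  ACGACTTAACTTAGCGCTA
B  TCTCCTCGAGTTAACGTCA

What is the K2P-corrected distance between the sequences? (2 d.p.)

Of 19 sites, 5 differences are transitions and 4 are transversions, so P = 5/19 ≈ 0.263158 and Q = 4/19 ≈ 0.210526.
Under the Kimura two-parameter model, d = −½ ln(1 − 2P − Q) − ¼ ln(1 − 2Q).
1 − 2P − Q = 0.263158, giving −½ ln(0.263158) = 0.667500.
1 − 2Q = 0.578948, giving −¼ ln(0.578948) = 0.136636.
d = 0.667500 + 0.136636 = 0.804136.

0.80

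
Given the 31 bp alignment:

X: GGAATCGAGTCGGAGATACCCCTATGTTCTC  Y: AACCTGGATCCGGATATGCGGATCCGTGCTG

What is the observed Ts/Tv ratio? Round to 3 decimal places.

0.455

Transitions are A↔G and C↔T; transversions are all other mismatches.
Transitions: 5. Transversions: 11.
R = 5/11 = 0.454545… ≈ 0.455 (to 3 d.p.).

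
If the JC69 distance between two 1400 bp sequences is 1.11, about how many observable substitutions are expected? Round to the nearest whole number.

811

Invert JC69: p = (3/4)(1 − e^(−4d/3)) = 0.75 × (1 − e^(-1.48)) = 0.75 × (1 − 0.227638) = 0.579272.
Expected differing sites = pL ≈ 0.579272 × 1400 = 810.9808 ≈ 811.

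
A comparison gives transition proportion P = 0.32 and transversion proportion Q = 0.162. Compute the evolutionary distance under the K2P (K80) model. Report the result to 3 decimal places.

0.908

Under the Kimura two-parameter model, d = −½ ln(1 − 2P − Q) − ¼ ln(1 − 2Q).
1 − 2P − Q = 0.198, giving −½ ln(0.198) = 0.809744.
1 − 2Q = 0.676, giving −¼ ln(0.676) = 0.097891.
d = 0.809744 + 0.097891 = 0.907635.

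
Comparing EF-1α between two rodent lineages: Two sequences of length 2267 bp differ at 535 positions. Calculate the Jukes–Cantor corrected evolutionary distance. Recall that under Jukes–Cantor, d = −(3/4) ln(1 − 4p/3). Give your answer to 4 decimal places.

p = 535/2267 ≈ 0.235995.
d = −(3/4) ln(1 − 4p/3) = −0.75 ln(1 − 0.31466) = −0.75 ln(0.68534)
  = −0.75 × (-0.377840) = 0.283380 substitutions/site.

0.2834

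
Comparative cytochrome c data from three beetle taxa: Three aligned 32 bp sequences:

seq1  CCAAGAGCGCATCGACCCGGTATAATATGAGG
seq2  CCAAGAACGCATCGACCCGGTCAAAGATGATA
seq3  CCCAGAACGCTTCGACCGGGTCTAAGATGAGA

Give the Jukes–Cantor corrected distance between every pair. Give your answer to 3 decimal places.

d(seq1,seq2) = 0.216, d(seq1,seq3) = 0.259, d(seq2,seq3) = 0.175

seq1–seq2: 6/32 sites differ → p = 0.1875, d = −0.75 ln(1 − 0.25) = 0.215762 ≈ 0.216.
seq1–seq3: 7/32 sites differ → p = 0.21875, d = −0.75 ln(1 − 0.291667) = 0.258631 ≈ 0.259.
seq2–seq3: 5/32 sites differ → p = 0.15625, d = −0.75 ln(1 − 0.208333) = 0.175211 ≈ 0.175.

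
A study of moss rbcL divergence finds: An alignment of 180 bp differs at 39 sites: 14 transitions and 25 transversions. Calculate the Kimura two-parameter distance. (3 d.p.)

P = 14/180 ≈ 0.077778 and Q = 25/180 ≈ 0.138889.
Under the Kimura two-parameter model, d = −½ ln(1 − 2P − Q) − ¼ ln(1 − 2Q).
1 − 2P − Q = 0.705555, giving −½ ln(0.705555) = 0.174385.
1 − 2Q = 0.722222, giving −¼ ln(0.722222) = 0.081356.
d = 0.174385 + 0.081356 = 0.255741.

0.256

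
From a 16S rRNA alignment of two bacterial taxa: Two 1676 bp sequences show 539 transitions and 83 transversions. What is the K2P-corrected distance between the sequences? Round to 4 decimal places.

P = 539/1676 ≈ 0.321599 and Q = 83/1676 ≈ 0.049523.
Under the Kimura two-parameter model, d = −½ ln(1 − 2P − Q) − ¼ ln(1 − 2Q).
1 − 2P − Q = 0.307279, giving −½ ln(0.307279) = 0.590000.
1 − 2Q = 0.900954, giving −¼ ln(0.900954) = 0.026075.
d = 0.590000 + 0.026075 = 0.616075.

0.6161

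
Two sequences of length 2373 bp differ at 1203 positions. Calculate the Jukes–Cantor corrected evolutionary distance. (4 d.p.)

p = 1203/2373 ≈ 0.506953.
d = −(3/4) ln(1 − 4p/3) = −0.75 ln(1 − 0.675937) = −0.75 ln(0.324063)
  = −0.75 × (-1.126817) = 0.845113 substitutions/site.

0.8451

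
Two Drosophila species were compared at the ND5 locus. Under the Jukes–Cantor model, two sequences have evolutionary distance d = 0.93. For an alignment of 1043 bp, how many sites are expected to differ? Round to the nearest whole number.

Invert JC69: p = (3/4)(1 − e^(−4d/3)) = 0.75 × (1 − e^(-1.24)) = 0.75 × (1 − 0.289384) = 0.532962.
Expected differing sites = pL ≈ 0.532962 × 1043 = 555.879366 ≈ 556.

556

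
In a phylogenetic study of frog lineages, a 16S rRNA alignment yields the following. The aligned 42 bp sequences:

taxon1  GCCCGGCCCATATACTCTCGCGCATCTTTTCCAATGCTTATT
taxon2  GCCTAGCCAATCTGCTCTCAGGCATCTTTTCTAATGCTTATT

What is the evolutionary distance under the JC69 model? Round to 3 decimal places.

0.220

The sequences differ at 8 of 42 sites (4, 5, 9, 12, 14, 20, 21, 32), so p = 8/42 ≈ 0.190476.
d = −(3/4) ln(1 − 4p/3) = −0.75 ln(1 − 0.253968) = −0.75 ln(0.746032)
  = −0.75 × (-0.292987) = 0.219740 substitutions/site.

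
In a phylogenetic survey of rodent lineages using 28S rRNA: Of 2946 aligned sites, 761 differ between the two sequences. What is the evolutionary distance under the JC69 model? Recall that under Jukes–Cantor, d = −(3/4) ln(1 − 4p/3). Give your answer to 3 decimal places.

p = 761/2946 ≈ 0.258316.
d = −(3/4) ln(1 − 4p/3) = −0.75 ln(1 − 0.344421) = −0.75 ln(0.655579)
  = −0.75 × (-0.422236) = 0.316677 substitutions/site.

0.317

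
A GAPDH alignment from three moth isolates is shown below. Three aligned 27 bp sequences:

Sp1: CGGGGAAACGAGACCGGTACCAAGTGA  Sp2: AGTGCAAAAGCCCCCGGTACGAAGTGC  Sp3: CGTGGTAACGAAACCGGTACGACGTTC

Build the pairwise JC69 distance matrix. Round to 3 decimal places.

Sp1–Sp2: 9/27 sites differ → p ≈ 0.333333, d = −0.75 ln(1 − 0.444444) = 0.440839 ≈ 0.441.
Sp1–Sp3: 7/27 sites differ → p ≈ 0.259259, d = −0.75 ln(1 − 0.345679) = 0.318118 ≈ 0.318.
Sp2–Sp3: 9/27 sites differ → p ≈ 0.333333, d = −0.75 ln(1 − 0.444444) = 0.440839 ≈ 0.441.

d(Sp1,Sp2) = 0.441, d(Sp1,Sp3) = 0.318, d(Sp2,Sp3) = 0.441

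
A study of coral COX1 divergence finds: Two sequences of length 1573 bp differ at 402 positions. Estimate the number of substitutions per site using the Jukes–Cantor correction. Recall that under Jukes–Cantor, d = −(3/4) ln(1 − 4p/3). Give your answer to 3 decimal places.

p = 402/1573 ≈ 0.255563.
d = −(3/4) ln(1 − 4p/3) = −0.75 ln(1 − 0.340751) = −0.75 ln(0.659249)
  = −0.75 × (-0.416654) = 0.312491 substitutions/site.

0.312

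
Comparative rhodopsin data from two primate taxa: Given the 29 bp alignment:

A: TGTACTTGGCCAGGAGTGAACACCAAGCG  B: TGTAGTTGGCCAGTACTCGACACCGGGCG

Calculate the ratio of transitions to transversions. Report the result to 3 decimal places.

Transitions are A↔G and C↔T; transversions are all other mismatches.
Transitions: 3. Transversions: 4.
R = 3/4 = 0.750.

0.750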